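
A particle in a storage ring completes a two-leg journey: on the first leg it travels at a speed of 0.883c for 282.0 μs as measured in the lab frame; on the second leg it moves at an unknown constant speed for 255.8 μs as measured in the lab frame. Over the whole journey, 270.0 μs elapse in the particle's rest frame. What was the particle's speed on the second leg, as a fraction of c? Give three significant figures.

Leg 1: γ = 1/√(1 − 0.883²) = 1/√0.2203 = 2.131; τ_1 = 282.0/2.131 = 132.4 μs.
Leg 2: speed unknown; τ_2 = 255.8/γ_2.
Total proper time: 132.4 + τ_2 = 270.0, so τ_2 = 270.0 − 132.4 = 137.6 μs.
γ_2 = 255.8/137.6 = 1.859; β = √(1 − 1/γ²) = √0.7105.

β = 0.843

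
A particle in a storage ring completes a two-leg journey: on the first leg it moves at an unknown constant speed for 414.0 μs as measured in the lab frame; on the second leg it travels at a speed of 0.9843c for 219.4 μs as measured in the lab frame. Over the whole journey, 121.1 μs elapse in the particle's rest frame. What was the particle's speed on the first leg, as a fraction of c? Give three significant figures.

Leg 1: speed unknown; τ_1 = 414.0/γ_1.
Leg 2: γ = 1/√(1 − 0.9843²) = 1/√0.03115 = 5.666; τ_2 = 219.4/5.666 = 38.72 μs.
Total proper time: τ_1 + 38.72 = 121.1, so τ_1 = 121.1 − 38.72 = 82.38 μs.
γ_1 = 414.0/82.38 = 5.026; β = √(1 − 1/γ²) = √0.9604.

β = 0.980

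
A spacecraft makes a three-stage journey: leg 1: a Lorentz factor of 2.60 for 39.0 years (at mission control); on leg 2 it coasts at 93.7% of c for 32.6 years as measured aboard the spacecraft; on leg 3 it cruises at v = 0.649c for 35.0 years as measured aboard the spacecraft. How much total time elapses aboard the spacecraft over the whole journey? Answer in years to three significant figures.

Leg 1: γ = 2.60; τ_1 = 39.0/2.600 = 15.00 years.
Leg 2: 32.6 years is already measured aboard the spacecraft.
Leg 3: 35.0 years is already measured aboard the spacecraft.
Total: 15.00 + 32.60 + 35.00 years.

τ = 82.6 years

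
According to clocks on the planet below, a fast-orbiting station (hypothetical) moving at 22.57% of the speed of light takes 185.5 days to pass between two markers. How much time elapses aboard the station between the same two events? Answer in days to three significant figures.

β = 0.2257; γ = 1/√(1 − 0.2257²) = 1/√0.9491 = 1.026
The interval measured on the planet below is the dilated one; the clock aboard the station measures the proper time τ = Δt/γ = 185.5/1.026 days.

τ = 181 days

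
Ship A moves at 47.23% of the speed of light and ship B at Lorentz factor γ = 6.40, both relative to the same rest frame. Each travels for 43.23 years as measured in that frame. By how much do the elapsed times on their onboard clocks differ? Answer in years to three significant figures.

|τ_A − τ_B| = 31.3 years

A: β = 0.4723; γ = 1/√(1 − 0.4723²) = 1/√0.7769 = 1.135; τ_A = 43.23/1.135 = 38.10 years.
B: γ = 6.40; τ_B = 43.23/6.400 = 6.755 years.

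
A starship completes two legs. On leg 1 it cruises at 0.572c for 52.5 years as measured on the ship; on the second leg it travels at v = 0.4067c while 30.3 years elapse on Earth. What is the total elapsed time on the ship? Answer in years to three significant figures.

τ = 80.2 years

Leg 1: 52.5 years is already measured on the ship.
Leg 2: γ = 1/√(1 − 0.4067²) = 1/√0.8346 = 1.095; τ_2 = 30.3/1.095 = 27.68 years.
Total: 52.50 + 27.68 years.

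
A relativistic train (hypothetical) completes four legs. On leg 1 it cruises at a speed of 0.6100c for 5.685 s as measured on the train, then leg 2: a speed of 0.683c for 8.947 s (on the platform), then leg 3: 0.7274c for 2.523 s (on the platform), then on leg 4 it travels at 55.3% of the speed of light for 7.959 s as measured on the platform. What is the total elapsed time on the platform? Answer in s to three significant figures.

Leg 1: γ = 1/√(1 − 0.6100²) = 1/√0.6279 = 1.262; Δt_1 = 1.262 × 5.685 = 7.174 s.
Leg 2: 8.947 s is already measured on the platform.
Leg 3: 2.523 s is already measured on the platform.
Leg 4: 7.959 s is already measured on the platform.
Total: 7.174 + 8.947 + 2.523 + 7.959 s.

Δt = 26.6 s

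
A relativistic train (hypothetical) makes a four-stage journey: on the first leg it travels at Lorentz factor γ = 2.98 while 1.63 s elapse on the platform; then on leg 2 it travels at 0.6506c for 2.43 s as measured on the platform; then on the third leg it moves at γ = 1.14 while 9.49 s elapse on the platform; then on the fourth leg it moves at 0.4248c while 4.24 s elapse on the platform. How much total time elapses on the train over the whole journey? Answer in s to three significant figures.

Leg 1: γ = 2.98; τ_1 = 1.63/2.980 = 0.5470 s.
Leg 2: γ = 1/√(1 − 0.6506²) = 1/√0.5767 = 1.317; τ_2 = 2.43/1.317 = 1.845 s.
Leg 3: γ = 1.14; τ_3 = 9.49/1.140 = 8.325 s.
Leg 4: γ = 1/√(1 − 0.4248²) = 1/√0.8195 = 1.105; τ_4 = 4.24/1.105 = 3.838 s.
Total: 0.5470 + 1.845 + 8.325 + 3.838 s.

τ = 14.6 s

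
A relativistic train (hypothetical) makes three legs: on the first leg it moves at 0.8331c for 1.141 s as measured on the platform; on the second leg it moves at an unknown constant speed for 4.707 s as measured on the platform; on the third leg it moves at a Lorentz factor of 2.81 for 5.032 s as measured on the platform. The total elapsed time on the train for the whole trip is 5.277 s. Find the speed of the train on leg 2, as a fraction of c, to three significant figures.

Leg 1: γ = 1/√(1 − 0.8331²) = 1/√0.3059 = 1.808; τ_1 = 1.141/1.808 = 0.6311 s.
Leg 2: speed unknown; τ_2 = 4.707/γ_2.
Leg 3: γ = 2.81; τ_3 = 5.032/2.810 = 1.791 s.
Total proper time: 0.6311 + τ_2 + 1.791 = 5.277, so τ_2 = 5.277 − 2.422 = 2.855 s.
γ_2 = 4.707/2.855 = 1.649; β = √(1 − 1/γ²) = √0.6321.

β = 0.795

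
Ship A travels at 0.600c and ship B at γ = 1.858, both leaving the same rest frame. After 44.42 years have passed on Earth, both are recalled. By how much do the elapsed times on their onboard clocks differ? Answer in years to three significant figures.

A: γ = 1/√(1 − 0.600²) = 5/4 = 1.250; τ_A = 44.42/1.250 = 35.54 years.
B: γ = 1.858; τ_B = 44.42/1.858 = 23.91 years.

|τ_A − τ_B| = 11.6 years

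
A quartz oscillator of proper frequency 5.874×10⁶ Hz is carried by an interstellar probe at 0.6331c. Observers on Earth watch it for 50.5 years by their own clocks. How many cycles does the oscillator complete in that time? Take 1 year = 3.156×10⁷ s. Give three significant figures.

γ = 1/√(1 − 0.6331²) = 1/√0.5992 = 1.292
During 50.5 years of lab time, the oscillator's proper time advances by τ = Δt/γ = 50.5/1.292 = 39.09 years = 1.234×10⁹ s.
N = f × τ = 5.874×10⁶ × 1.234×10⁹ = 7.247×10¹⁵.

N = 7.25×10¹⁵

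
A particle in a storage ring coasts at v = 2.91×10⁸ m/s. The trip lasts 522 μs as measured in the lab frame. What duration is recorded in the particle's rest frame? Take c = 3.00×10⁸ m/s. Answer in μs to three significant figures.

β = 2.91×10⁸/3.00×10⁸ = 0.9700; γ = 1/√(1 − 0.9700²) = 4.113
The interval measured in the lab frame is the dilated one; the clock in the particle's rest frame measures the proper time τ = Δt/γ = 522/4.113 μs.

τ = 127 μs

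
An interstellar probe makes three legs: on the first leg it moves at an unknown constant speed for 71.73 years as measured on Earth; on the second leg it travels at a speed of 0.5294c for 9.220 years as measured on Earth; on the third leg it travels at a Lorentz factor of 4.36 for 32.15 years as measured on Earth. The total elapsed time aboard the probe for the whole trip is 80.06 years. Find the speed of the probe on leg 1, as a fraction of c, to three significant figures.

β = 0.427

Leg 1: speed unknown; τ_1 = 71.73/γ_1.
Leg 2: γ = 1/√(1 − 0.5294²) = 1/√0.7197 = 1.179; τ_2 = 9.220/1.179 = 7.822 years.
Leg 3: γ = 4.36; τ_3 = 32.15/4.360 = 7.374 years.
Total proper time: τ_1 + 7.822 + 7.374 = 80.06, so τ_1 = 80.06 − 15.20 = 64.86 years.
γ_1 = 71.73/64.86 = 1.106; β = √(1 − 1/γ²) = √0.1823.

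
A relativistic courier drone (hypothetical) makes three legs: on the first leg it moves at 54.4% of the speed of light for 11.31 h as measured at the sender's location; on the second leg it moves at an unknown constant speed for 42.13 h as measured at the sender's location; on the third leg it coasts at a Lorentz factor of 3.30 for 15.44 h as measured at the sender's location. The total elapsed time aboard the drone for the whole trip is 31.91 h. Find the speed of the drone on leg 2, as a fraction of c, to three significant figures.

β = 0.907

Leg 1: β = 0.544; γ = 1/√(1 − 0.544²) = 1/√0.7041 = 1.192; τ_1 = 11.31/1.192 = 9.490 h.
Leg 2: speed unknown; τ_2 = 42.13/γ_2.
Leg 3: γ = 3.30; τ_3 = 15.44/3.300 = 4.679 h.
Total proper time: 9.490 + τ_2 + 4.679 = 31.91, so τ_2 = 31.91 − 14.17 = 17.74 h.
γ_2 = 42.13/17.74 = 2.375; β = √(1 − 1/γ²) = √0.8227.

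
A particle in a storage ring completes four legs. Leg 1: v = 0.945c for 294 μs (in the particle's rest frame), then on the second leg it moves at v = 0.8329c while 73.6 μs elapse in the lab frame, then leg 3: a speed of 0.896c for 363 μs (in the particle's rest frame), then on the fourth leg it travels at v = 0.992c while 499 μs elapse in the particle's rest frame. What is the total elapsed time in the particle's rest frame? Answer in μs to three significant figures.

Leg 1: 294 μs is already measured in the particle's rest frame.
Leg 2: γ = 1/√(1 − 0.8329²) = 1/√0.3063 = 1.807; τ_2 = 73.6/1.807 = 40.73 μs.
Leg 3: 363 μs is already measured in the particle's rest frame.
Leg 4: 499 μs is already measured in the particle's rest frame.
Total: 294.0 + 40.73 + 363.0 + 499.0 μs.

τ = 1200 μs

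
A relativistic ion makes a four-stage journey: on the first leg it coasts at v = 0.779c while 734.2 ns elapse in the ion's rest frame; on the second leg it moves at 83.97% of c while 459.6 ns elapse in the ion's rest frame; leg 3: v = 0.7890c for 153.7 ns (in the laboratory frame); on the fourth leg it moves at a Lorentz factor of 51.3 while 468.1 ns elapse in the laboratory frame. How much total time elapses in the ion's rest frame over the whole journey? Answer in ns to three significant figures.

τ = 1300 ns

Leg 1: 734.2 ns is already measured in the ion's rest frame.
Leg 2: 459.6 ns is already measured in the ion's rest frame.
Leg 3: γ = 1/√(1 − 0.7890²) = 1/√0.3775 = 1.628; τ_3 = 153.7/1.628 = 94.43 ns.
Leg 4: γ = 51.3; τ_4 = 468.1/51.30 = 9.125 ns.
Total: 734.2 + 459.6 + 94.43 + 9.125 ns.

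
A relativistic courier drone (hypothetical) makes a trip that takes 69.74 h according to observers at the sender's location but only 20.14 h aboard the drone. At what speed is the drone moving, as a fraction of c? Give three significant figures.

β = 0.957

The proper time is measured aboard the drone (both events occur at the drone's location); Δt is measured at the sender's location. γ = Δt/τ = 69.74/20.14 = 3.463.
β = √(1 − 1/γ²) = √(1 − 0.08340) = √0.9166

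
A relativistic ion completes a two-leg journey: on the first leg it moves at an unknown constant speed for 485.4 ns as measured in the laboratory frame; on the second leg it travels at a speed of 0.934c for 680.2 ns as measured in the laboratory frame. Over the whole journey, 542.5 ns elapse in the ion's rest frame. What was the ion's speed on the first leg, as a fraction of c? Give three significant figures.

Leg 1: speed unknown; τ_1 = 485.4/γ_1.
Leg 2: γ = 1/√(1 − 0.934²) = 1/√0.1276 = 2.799; τ_2 = 680.2/2.799 = 243.0 ns.
Total proper time: τ_1 + 243.0 = 542.5, so τ_1 = 542.5 − 243.0 = 299.5 ns.
γ_1 = 485.4/299.5 = 1.621; β = √(1 − 1/γ²) = √0.6193.

β = 0.787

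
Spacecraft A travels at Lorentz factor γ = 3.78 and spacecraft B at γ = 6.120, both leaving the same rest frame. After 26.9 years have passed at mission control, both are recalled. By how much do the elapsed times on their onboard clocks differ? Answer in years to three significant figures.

A: γ = 3.78; τ_A = 26.9/3.780 = 7.116 years.
B: γ = 6.120; τ_B = 26.9/6.120 = 4.395 years.

|τ_A − τ_B| = 2.72 years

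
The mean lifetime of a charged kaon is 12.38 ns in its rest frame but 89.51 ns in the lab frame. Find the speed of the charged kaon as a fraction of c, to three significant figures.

v = 0.990c

γ = Δt/τ₀ = 89.51/12.38 = 7.230
β = √(1 − 1/γ²) = √(1 − 0.01913) = √0.9809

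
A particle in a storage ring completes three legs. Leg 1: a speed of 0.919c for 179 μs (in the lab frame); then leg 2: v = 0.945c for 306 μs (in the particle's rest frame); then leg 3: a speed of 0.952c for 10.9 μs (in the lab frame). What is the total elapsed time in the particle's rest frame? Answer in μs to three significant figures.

τ = 380 μs

Leg 1: γ = 1/√(1 − 0.919²) = 1/√0.1554 = 2.536; τ_1 = 179/2.536 = 70.57 μs.
Leg 2: 306 μs is already measured in the particle's rest frame.
Leg 3: γ = 1/√(1 − 0.952²) = 1/√0.09370 = 3.267; τ_3 = 10.9/3.267 = 3.336 μs.
Total: 70.57 + 306.0 + 3.336 μs.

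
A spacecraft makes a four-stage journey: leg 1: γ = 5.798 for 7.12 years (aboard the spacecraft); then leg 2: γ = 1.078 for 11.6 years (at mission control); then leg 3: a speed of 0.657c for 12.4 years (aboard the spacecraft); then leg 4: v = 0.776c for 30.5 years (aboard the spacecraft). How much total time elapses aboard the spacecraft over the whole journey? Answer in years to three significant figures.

τ = 60.8 years

Leg 1: 7.12 years is already measured aboard the spacecraft.
Leg 2: γ = 1.078; τ_2 = 11.6/1.078 = 10.76 years.
Leg 3: 12.4 years is already measured aboard the spacecraft.
Leg 4: 30.5 years is already measured aboard the spacecraft.
Total: 7.120 + 10.76 + 12.40 + 30.50 years.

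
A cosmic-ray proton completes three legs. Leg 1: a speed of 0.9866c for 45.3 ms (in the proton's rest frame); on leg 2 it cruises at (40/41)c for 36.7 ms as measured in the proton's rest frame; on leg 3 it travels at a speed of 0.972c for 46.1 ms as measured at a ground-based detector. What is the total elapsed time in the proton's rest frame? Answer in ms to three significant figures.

τ = 92.8 ms

Leg 1: 45.3 ms is already measured in the proton's rest frame.
Leg 2: 36.7 ms is already measured in the proton's rest frame.
Leg 3: γ = 1/√(1 − 0.972²) = 1/√0.05522 = 4.256; τ_3 = 46.1/4.256 = 10.83 ms.
Total: 45.30 + 36.70 + 10.83 ms.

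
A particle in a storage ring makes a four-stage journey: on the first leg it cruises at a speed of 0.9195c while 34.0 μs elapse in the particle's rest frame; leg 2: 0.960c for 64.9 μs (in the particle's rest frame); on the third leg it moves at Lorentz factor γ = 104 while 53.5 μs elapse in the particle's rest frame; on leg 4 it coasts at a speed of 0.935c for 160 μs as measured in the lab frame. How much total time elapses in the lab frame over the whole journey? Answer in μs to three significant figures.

Δt = 6040 μs

Leg 1: γ = 1/√(1 − 0.9195²) = 1/√0.1545 = 2.544; Δt_1 = 2.544 × 34.0 = 86.49 μs.
Leg 2: γ = 1/√(1 − 0.960²) = 25/7 ≈ 3.571; Δt_2 = 3.571 × 64.9 = 231.8 μs.
Leg 3: γ = 104; Δt_3 = 104.0 × 53.5 = 5564 μs.
Leg 4: 160 μs is already measured in the lab frame.
Total: 86.49 + 231.8 + 5564 + 160.0 μs.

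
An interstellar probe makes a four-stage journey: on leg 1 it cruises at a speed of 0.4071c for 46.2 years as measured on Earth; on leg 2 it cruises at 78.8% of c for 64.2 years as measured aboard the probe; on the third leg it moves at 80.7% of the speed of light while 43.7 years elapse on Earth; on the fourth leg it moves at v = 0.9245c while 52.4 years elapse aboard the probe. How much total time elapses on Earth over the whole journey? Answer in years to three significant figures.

Δt = 332 years

Leg 1: 46.2 years is already measured on Earth.
Leg 2: β = 0.788; γ = 1/√(1 − 0.788²) = 1/√0.3791 = 1.624; Δt_2 = 1.624 × 64.2 = 104.3 years.
Leg 3: 43.7 years is already measured on Earth.
Leg 4: γ = 1/√(1 − 0.9245²) = 1/√0.1453 = 2.623; Δt_4 = 2.623 × 52.4 = 137.5 years.
Total: 46.20 + 104.3 + 43.70 + 137.5 years.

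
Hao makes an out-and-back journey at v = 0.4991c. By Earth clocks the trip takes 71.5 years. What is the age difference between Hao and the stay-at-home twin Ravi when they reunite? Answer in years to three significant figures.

γ = 1/√(1 − 0.4991²) = 1/√0.7509 = 1.154
Hao's elapsed proper time: τ = 71.5/1.154 = 61.96 years.
Age gap = Δt − τ = 71.5 − 61.96 years.

Δt − τ = 9.54 years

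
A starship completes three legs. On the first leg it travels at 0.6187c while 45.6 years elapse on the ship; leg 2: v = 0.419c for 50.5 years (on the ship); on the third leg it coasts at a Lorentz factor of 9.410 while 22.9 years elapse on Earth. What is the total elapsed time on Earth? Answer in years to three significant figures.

Δt = 137 years

Leg 1: γ = 1/√(1 − 0.6187²) = 1/√0.6172 = 1.273; Δt_1 = 1.273 × 45.6 = 58.04 years.
Leg 2: γ = 1/√(1 − 0.419²) = 1/√0.8244 = 1.101; Δt_2 = 1.101 × 50.5 = 55.62 years.
Leg 3: 22.9 years is already measured on Earth.
Total: 58.04 + 55.62 + 22.90 years.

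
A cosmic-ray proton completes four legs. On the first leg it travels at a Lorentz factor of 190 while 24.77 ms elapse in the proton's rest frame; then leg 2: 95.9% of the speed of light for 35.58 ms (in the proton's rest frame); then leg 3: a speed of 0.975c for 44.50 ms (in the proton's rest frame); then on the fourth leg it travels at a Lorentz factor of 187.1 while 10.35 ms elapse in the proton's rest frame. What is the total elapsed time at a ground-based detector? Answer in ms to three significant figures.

Δt = 6970 ms

Leg 1: γ = 190; Δt_1 = 190.0 × 24.77 = 4706 ms.
Leg 2: β = 0.959; γ = 1/√(1 − 0.959²) = 1/√0.08032 = 3.529; Δt_2 = 3.529 × 35.58 = 125.5 ms.
Leg 3: γ = 1/√(1 − 0.975²) = 1/√0.04938 = 4.500; Δt_3 = 4.500 × 44.50 = 200.3 ms.
Leg 4: γ = 187.1; Δt_4 = 187.1 × 10.35 = 1936 ms.
Total: 4706 + 125.5 + 200.3 + 1936 ms.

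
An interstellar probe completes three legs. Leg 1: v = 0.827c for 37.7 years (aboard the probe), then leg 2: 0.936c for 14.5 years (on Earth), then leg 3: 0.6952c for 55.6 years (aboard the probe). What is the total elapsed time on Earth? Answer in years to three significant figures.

Δt = 159 years

Leg 1: γ = 1/√(1 − 0.827²) = 1/√0.3161 = 1.779; Δt_1 = 1.779 × 37.7 = 67.06 years.
Leg 2: 14.5 years is already measured on Earth.
Leg 3: γ = 1/√(1 − 0.6952²) = 1/√0.5167 = 1.391; Δt_3 = 1.391 × 55.6 = 77.35 years.
Total: 67.06 + 14.50 + 77.35 years.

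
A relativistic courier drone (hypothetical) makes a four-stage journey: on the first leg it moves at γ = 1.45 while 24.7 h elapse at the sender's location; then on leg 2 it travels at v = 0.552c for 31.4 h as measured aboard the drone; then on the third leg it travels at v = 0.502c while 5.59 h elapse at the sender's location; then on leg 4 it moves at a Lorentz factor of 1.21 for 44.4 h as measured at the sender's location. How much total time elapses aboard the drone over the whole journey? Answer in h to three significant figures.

τ = 90.0 h

Leg 1: γ = 1.45; τ_1 = 24.7/1.450 = 17.03 h.
Leg 2: 31.4 h is already measured aboard the drone.
Leg 3: γ = 1/√(1 − 0.502²) = 1/√0.7480 = 1.156; τ_3 = 5.59/1.156 = 4.835 h.
Leg 4: γ = 1.21; τ_4 = 44.4/1.210 = 36.69 h.
Total: 17.03 + 31.40 + 4.835 + 36.69 h.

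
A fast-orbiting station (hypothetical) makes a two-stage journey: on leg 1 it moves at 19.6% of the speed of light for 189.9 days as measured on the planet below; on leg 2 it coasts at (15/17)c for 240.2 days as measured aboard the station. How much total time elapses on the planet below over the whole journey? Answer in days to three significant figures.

Leg 1: 189.9 days is already measured on the planet below.
Leg 2: γ = 1/√(1 − (15/17)²) = 17/8 = 2.125; Δt_2 = 2.125 × 240.2 = 510.4 days.
Total: 189.9 + 510.4 days.

Δt = 700 days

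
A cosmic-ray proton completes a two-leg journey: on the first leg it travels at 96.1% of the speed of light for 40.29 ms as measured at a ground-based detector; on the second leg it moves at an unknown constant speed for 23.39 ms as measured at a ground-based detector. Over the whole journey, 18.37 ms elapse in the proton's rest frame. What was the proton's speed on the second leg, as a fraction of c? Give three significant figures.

Leg 1: β = 0.961; γ = 1/√(1 − 0.961²) = 1/√0.07648 = 3.616; τ_1 = 40.29/3.616 = 11.14 ms.
Leg 2: speed unknown; τ_2 = 23.39/γ_2.
Total proper time: 11.14 + τ_2 = 18.37, so τ_2 = 18.37 − 11.14 = 7.228 ms.
γ_2 = 23.39/7.228 = 3.236; β = √(1 − 1/γ²) = √0.9045.

β = 0.951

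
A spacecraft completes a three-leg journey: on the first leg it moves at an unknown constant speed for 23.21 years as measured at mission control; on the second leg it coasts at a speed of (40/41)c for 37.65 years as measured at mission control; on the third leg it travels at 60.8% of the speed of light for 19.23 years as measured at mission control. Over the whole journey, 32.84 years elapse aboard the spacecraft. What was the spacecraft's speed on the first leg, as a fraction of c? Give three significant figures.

Leg 1: speed unknown; τ_1 = 23.21/γ_1.
Leg 2: γ = 1/√(1 − (40/41)²) = 41/9 ≈ 4.556; τ_2 = 37.65/4.556 = 8.265 years.
Leg 3: β = 0.608; γ = 1/√(1 − 0.608²) = 1/√0.6303 = 1.260; τ_3 = 19.23/1.260 = 15.27 years.
Total proper time: τ_1 + 8.265 + 15.27 = 32.84, so τ_1 = 32.84 − 23.53 = 9.308 years.
γ_1 = 23.21/9.308 = 2.494; β = √(1 − 1/γ²) = √0.8392.

β = 0.916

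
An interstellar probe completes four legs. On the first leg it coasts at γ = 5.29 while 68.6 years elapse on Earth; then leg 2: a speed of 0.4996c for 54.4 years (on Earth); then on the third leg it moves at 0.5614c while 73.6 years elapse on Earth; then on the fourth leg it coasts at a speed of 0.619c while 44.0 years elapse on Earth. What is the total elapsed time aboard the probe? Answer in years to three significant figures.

Leg 1: γ = 5.29; τ_1 = 68.6/5.290 = 12.97 years.
Leg 2: γ = 1/√(1 − 0.4996²) = 1/√0.7504 = 1.154; τ_2 = 54.4/1.154 = 47.12 years.
Leg 3: γ = 1/√(1 − 0.5614²) = 1/√0.6848 = 1.208; τ_3 = 73.6/1.208 = 60.91 years.
Leg 4: γ = 1/√(1 − 0.619²) = 1/√0.6168 = 1.273; τ_4 = 44.0/1.273 = 34.56 years.
Total: 12.97 + 47.12 + 60.91 + 34.56 years.

τ = 156 years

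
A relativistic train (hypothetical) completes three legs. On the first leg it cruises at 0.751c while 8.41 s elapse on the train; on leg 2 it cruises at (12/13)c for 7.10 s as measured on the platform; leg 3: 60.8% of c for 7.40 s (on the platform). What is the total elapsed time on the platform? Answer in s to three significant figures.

Leg 1: γ = 1/√(1 − 0.751²) = 1/√0.4360 = 1.514; Δt_1 = 1.514 × 8.41 = 12.74 s.
Leg 2: 7.10 s is already measured on the platform.
Leg 3: 7.40 s is already measured on the platform.
Total: 12.74 + 7.100 + 7.400 s.

Δt = 27.2 s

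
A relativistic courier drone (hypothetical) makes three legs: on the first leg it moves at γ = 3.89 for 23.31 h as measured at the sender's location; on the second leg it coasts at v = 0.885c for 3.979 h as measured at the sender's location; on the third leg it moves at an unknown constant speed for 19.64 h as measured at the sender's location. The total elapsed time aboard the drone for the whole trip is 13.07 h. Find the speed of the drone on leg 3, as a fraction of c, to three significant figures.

Leg 1: γ = 3.89; τ_1 = 23.31/3.890 = 5.992 h.
Leg 2: γ = 1/√(1 − 0.885²) = 1/√0.2168 = 2.148; τ_2 = 3.979/2.148 = 1.853 h.
Leg 3: speed unknown; τ_3 = 19.64/γ_3.
Total proper time: 5.992 + 1.853 + τ_3 = 13.07, so τ_3 = 13.07 − 7.845 = 5.225 h.
γ_3 = 19.64/5.225 = 3.759; β = √(1 − 1/γ²) = √0.9292.

β = 0.964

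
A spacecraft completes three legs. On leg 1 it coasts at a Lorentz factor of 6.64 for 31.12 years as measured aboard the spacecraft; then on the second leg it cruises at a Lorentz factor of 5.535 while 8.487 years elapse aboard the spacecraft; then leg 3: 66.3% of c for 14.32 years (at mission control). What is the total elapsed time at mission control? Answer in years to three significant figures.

Δt = 268 years

Leg 1: γ = 6.64; Δt_1 = 6.640 × 31.12 = 206.6 years.
Leg 2: γ = 5.535; Δt_2 = 5.535 × 8.487 = 46.98 years.
Leg 3: 14.32 years is already measured at mission control.
Total: 206.6 + 46.98 + 14.32 years.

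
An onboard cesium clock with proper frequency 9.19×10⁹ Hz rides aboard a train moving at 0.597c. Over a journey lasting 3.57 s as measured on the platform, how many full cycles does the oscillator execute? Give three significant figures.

γ = 1/√(1 − 0.597²) = 1/√0.6436 = 1.247
The oscillator's own cycle count is N = f × τ where τ is the proper time on the train. τ = Δt/γ = 3.57/1.247 = 2.864 s = 2.864×10⁰ s.
N = 9.19×10⁹ × 2.864×10⁰ = 2.632×10¹⁰.

N = 2.63×10¹⁰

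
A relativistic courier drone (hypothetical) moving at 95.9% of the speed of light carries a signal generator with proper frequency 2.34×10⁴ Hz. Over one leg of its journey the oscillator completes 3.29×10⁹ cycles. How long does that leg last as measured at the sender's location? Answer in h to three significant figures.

β = 0.959; γ = 1/√(1 − 0.959²) = 1/√0.08032 = 3.529
Proper time for N cycles: τ = N/f = 3.29×10⁹/(2.34×10⁴) = 1.406×10⁵ s = 39.06 h.
Lab-frame duration Δt = γτ = 3.529 × 39.06 = 137.8 h.

Δt = 138 h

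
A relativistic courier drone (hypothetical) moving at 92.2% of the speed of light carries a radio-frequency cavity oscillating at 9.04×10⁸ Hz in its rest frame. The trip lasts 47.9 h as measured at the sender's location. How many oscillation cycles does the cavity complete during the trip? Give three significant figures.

N = 6.04×10¹³

β = 0.922; γ = 1/√(1 − 0.922²) = 1/√0.1499 = 2.583
The oscillator's own cycle count is N = f × τ where τ is the proper time aboard the drone. τ = Δt/γ = 47.9/2.583 = 18.55 h = 6.677×10⁴ s.
N = 9.04×10⁸ × 6.677×10⁴ = 6.036×10¹³.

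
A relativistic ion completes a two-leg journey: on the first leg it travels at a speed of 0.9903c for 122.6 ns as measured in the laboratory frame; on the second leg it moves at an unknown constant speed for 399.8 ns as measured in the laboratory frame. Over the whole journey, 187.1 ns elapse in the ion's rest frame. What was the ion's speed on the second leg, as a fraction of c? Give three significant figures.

Leg 1: γ = 1/√(1 − 0.9903²) = 1/√0.01931 = 7.197; τ_1 = 122.6/7.197 = 17.03 ns.
Leg 2: speed unknown; τ_2 = 399.8/γ_2.
Total proper time: 17.03 + τ_2 = 187.1, so τ_2 = 187.1 − 17.03 = 170.1 ns.
γ_2 = 399.8/170.1 = 2.351; β = √(1 − 1/γ²) = √0.8191.

β = 0.905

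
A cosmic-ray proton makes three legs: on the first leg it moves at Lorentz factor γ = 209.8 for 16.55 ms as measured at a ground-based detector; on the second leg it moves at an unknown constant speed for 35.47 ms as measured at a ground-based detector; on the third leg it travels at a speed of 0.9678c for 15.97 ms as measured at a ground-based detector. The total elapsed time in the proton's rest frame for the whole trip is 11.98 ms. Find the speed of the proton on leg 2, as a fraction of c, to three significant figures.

β = 0.975

Leg 1: γ = 209.8; τ_1 = 16.55/209.8 = 0.07888 ms.
Leg 2: speed unknown; τ_2 = 35.47/γ_2.
Leg 3: γ = 1/√(1 − 0.9678²) = 1/√0.06336 = 3.973; τ_3 = 15.97/3.973 = 4.020 ms.
Total proper time: 0.07888 + τ_2 + 4.020 = 11.98, so τ_2 = 11.98 − 4.099 = 7.881 ms.
γ_2 = 35.47/7.881 = 4.501; β = √(1 − 1/γ²) = √0.9506.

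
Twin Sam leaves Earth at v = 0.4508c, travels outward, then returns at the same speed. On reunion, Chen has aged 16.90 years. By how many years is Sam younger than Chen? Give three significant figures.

γ = 1/√(1 − 0.4508²) = 1/√0.7968 = 1.120
Sam's elapsed proper time: τ = 16.90/1.120 = 15.09 years.
Age gap = Δt − τ = 16.90 − 15.09 years.

Δt − τ = 1.81 years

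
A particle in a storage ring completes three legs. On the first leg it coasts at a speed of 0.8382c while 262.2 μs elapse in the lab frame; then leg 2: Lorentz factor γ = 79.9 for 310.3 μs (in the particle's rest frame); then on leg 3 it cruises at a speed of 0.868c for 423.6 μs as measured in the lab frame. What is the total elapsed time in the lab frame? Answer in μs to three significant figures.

Leg 1: 262.2 μs is already measured in the lab frame.
Leg 2: γ = 79.9; Δt_2 = 79.90 × 310.3 = 2.479×10⁴ μs.
Leg 3: 423.6 μs is already measured in the lab frame.
Total: 262.2 + 2.479×10⁴ + 423.6 μs.

Δt = 2.55×10⁴ μs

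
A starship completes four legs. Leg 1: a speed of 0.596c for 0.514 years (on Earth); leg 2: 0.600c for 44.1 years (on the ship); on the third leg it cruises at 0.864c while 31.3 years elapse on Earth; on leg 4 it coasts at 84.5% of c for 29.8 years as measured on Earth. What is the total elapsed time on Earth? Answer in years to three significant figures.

Δt = 117 years

Leg 1: 0.514 years is already measured on Earth.
Leg 2: γ = 1/√(1 − 0.600²) = 5/4 = 1.250; Δt_2 = 1.250 × 44.1 = 55.12 years.
Leg 3: 31.3 years is already measured on Earth.
Leg 4: 29.8 years is already measured on Earth.
Total: 0.5140 + 55.12 + 31.30 + 29.80 years.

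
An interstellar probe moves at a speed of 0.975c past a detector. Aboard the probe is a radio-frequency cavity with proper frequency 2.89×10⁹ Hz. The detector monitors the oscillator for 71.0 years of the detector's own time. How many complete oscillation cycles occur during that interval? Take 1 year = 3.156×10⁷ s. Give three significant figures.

γ = 1/√(1 − 0.975²) = 1/√0.04938 = 4.500
During 71.0 years of lab time, the oscillator's proper time advances by τ = Δt/γ = 71.0/4.500 = 15.78 years = 4.979×10⁸ s.
N = f × τ = 2.89×10⁹ × 4.979×10⁸ = 1.439×10¹⁸.

N = 1.44×10¹⁸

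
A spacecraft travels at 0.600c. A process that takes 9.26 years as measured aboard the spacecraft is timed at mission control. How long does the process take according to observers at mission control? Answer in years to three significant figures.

γ = 1/√(1 − 0.600²) = 5/4 = 1.250
The interval measured aboard the spacecraft is the proper time (both events occur at the same place in that frame); the lab-frame interval is Δt = γτ = 1.250 × 9.26 years.

Δt = 11.6 years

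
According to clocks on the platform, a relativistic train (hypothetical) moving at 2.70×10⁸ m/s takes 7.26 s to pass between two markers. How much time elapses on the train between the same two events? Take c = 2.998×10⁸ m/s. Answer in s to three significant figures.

β = 2.70×10⁸/2.998×10⁸ = 0.9006; γ = 1/√(1 − 0.9006²) = 2.301
The interval measured on the platform is the dilated one; the clock on the train measures the proper time τ = Δt/γ = 7.26/2.301 s.

τ = 3.16 s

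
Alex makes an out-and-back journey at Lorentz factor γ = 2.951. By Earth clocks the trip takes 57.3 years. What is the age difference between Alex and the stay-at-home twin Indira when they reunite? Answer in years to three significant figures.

Δt − τ = 37.9 years

γ = 2.951
Alex's elapsed proper time: τ = 57.3/2.951 = 19.42 years.
Age gap = Δt − τ = 57.3 − 19.42 years.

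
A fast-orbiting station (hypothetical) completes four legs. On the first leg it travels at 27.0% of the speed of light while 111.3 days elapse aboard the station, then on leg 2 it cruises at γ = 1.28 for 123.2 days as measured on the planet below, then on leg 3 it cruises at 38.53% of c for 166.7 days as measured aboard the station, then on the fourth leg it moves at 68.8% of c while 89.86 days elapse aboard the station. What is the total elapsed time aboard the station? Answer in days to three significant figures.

τ = 464 days

Leg 1: 111.3 days is already measured aboard the station.
Leg 2: γ = 1.28; τ_2 = 123.2/1.280 = 96.25 days.
Leg 3: 166.7 days is already measured aboard the station.
Leg 4: 89.86 days is already measured aboard the station.
Total: 111.3 + 96.25 + 166.7 + 89.86 days.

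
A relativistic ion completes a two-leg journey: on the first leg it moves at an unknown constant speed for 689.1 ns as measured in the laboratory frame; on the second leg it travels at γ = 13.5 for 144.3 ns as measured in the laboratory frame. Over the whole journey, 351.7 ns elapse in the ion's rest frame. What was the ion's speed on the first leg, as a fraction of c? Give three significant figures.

Leg 1: speed unknown; τ_1 = 689.1/γ_1.
Leg 2: γ = 13.5; τ_2 = 144.3/13.50 = 10.69 ns.
Total proper time: τ_1 + 10.69 = 351.7, so τ_1 = 351.7 − 10.69 = 341.0 ns.
γ_1 = 689.1/341.0 = 2.021; β = √(1 − 1/γ²) = √0.7551.

β = 0.869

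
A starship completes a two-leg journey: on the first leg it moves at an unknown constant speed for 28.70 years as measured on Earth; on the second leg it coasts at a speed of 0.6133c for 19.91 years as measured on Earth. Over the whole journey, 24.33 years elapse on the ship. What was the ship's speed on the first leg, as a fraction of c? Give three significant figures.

β = 0.954

Leg 1: speed unknown; τ_1 = 28.70/γ_1.
Leg 2: γ = 1/√(1 − 0.6133²) = 1/√0.6239 = 1.266; τ_2 = 19.91/1.266 = 15.73 years.
Total proper time: τ_1 + 15.73 = 24.33, so τ_1 = 24.33 − 15.73 = 8.604 years.
γ_1 = 28.70/8.604 = 3.336; β = √(1 − 1/γ²) = √0.9101.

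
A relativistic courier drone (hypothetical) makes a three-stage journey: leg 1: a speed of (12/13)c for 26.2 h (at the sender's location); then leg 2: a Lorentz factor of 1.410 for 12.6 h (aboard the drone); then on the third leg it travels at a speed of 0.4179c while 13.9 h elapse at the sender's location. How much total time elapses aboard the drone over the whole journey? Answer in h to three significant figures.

Leg 1: γ = 1/√(1 − (12/13)²) = 13/5 = 2.600; τ_1 = 26.2/2.600 = 10.08 h.
Leg 2: 12.6 h is already measured aboard the drone.
Leg 3: γ = 1/√(1 − 0.4179²) = 1/√0.8254 = 1.101; τ_3 = 13.9/1.101 = 12.63 h.
Total: 10.08 + 12.60 + 12.63 h.

τ = 35.3 h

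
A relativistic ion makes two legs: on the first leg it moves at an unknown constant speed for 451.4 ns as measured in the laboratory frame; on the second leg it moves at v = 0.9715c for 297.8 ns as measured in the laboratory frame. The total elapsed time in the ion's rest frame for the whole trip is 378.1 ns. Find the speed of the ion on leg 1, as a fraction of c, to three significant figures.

Leg 1: speed unknown; τ_1 = 451.4/γ_1.
Leg 2: γ = 1/√(1 − 0.9715²) = 1/√0.05619 = 4.219; τ_2 = 297.8/4.219 = 70.59 ns.
Total proper time: τ_1 + 70.59 = 378.1, so τ_1 = 378.1 − 70.59 = 307.5 ns.
γ_1 = 451.4/307.5 = 1.468; β = √(1 − 1/γ²) = √0.5359.

β = 0.732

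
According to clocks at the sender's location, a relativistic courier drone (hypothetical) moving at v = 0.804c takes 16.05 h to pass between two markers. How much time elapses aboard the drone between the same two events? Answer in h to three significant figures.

τ = 9.54 h

γ = 1/√(1 − 0.804²) = 1/√0.3536 = 1.682
The interval measured at the sender's location is the dilated one; the clock aboard the drone measures the proper time τ = Δt/γ = 16.05/1.682 h.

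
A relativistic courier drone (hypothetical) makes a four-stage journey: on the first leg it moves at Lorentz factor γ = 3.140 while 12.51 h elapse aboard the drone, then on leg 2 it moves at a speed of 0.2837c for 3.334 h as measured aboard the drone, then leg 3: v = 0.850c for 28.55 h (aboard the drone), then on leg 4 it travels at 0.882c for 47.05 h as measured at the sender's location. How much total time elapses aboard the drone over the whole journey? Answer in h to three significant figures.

Leg 1: 12.51 h is already measured aboard the drone.
Leg 2: 3.334 h is already measured aboard the drone.
Leg 3: 28.55 h is already measured aboard the drone.
Leg 4: γ = 1/√(1 − 0.882²) = 1/√0.2221 = 2.122; τ_4 = 47.05/2.122 = 22.17 h.
Total: 12.51 + 3.334 + 28.55 + 22.17 h.

τ = 66.6 h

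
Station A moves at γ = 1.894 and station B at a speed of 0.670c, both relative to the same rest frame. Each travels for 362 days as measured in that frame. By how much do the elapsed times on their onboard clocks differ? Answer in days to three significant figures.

|τ_A − τ_B| = 77.6 days

A: γ = 1.894; τ_A = 362/1.894 = 191.1 days.
B: γ = 1/√(1 − 0.670²) = 1/√0.5511 = 1.347; τ_B = 362/1.347 = 268.7 days.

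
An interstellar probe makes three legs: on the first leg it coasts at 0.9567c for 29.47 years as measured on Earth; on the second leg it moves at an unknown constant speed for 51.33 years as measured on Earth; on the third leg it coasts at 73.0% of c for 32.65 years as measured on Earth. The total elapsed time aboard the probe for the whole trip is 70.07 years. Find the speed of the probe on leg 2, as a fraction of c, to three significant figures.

β = 0.646

Leg 1: γ = 1/√(1 − 0.9567²) = 1/√0.08473 = 3.436; τ_1 = 29.47/3.436 = 8.578 years.
Leg 2: speed unknown; τ_2 = 51.33/γ_2.
Leg 3: β = 0.730; γ = 1/√(1 − 0.730²) = 1/√0.4671 = 1.463; τ_3 = 32.65/1.463 = 22.31 years.
Total proper time: 8.578 + τ_2 + 22.31 = 70.07, so τ_2 = 70.07 − 30.89 = 39.18 years.
γ_2 = 51.33/39.18 = 1.310; β = √(1 − 1/γ²) = √0.4175.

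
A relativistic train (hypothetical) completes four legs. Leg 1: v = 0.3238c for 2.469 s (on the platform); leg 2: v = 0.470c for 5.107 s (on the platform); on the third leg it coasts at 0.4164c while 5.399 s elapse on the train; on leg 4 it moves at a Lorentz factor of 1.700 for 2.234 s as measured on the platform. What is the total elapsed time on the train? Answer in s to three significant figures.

Leg 1: γ = 1/√(1 − 0.3238²) = 1/√0.8952 = 1.057; τ_1 = 2.469/1.057 = 2.336 s.
Leg 2: γ = 1/√(1 − 0.470²) = 1/√0.7791 = 1.133; τ_2 = 5.107/1.133 = 4.508 s.
Leg 3: 5.399 s is already measured on the train.
Leg 4: γ = 1.700; τ_4 = 2.234/1.700 = 1.314 s.
Total: 2.336 + 4.508 + 5.399 + 1.314 s.

τ = 13.6 s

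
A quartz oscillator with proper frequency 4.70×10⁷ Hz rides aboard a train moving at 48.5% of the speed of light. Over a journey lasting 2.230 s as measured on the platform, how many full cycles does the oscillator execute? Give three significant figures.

N = 9.17×10⁷

β = 0.485; γ = 1/√(1 − 0.485²) = 1/√0.7648 = 1.143
The oscillator's own cycle count is N = f × τ where τ is the proper time on the train. τ = Δt/γ = 2.230/1.143 = 1.950 s = 1.950×10⁰ s.
N = 4.70×10⁷ × 1.950×10⁰ = 9.166×10⁷.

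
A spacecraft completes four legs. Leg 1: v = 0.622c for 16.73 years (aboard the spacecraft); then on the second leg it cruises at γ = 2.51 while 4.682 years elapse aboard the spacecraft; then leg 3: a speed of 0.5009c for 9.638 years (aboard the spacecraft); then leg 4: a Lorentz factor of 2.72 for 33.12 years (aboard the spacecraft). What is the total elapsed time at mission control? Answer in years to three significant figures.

Δt = 134 years

Leg 1: γ = 1/√(1 − 0.622²) = 1/√0.6131 = 1.277; Δt_1 = 1.277 × 16.73 = 21.37 years.
Leg 2: γ = 2.51; Δt_2 = 2.510 × 4.682 = 11.75 years.
Leg 3: γ = 1/√(1 − 0.5009²) = 1/√0.7491 = 1.155; Δt_3 = 1.155 × 9.638 = 11.14 years.
Leg 4: γ = 2.72; Δt_4 = 2.720 × 33.12 = 90.09 years.
Total: 21.37 + 11.75 + 11.14 + 90.09 years.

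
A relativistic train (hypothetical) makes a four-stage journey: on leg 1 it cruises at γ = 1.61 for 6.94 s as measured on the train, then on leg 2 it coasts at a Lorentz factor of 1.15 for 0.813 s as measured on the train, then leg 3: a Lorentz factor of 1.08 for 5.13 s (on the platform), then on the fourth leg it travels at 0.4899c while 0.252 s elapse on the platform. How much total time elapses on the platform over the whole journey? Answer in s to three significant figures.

Leg 1: γ = 1.61; Δt_1 = 1.610 × 6.94 = 11.17 s.
Leg 2: γ = 1.15; Δt_2 = 1.150 × 0.813 = 0.9349 s.
Leg 3: 5.13 s is already measured on the platform.
Leg 4: 0.252 s is already measured on the platform.
Total: 11.17 + 0.9349 + 5.130 + 0.2520 s.

Δt = 17.5 s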